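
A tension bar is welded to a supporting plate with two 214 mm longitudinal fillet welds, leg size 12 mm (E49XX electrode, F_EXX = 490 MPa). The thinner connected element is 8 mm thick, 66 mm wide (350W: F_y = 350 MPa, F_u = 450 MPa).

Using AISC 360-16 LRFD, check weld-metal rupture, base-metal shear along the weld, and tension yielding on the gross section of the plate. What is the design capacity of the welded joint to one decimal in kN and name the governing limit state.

Weld metal: throat = 0.707×12 = 8.484 mm, L = 2×214 = 428 mm. φR_n = 0.75 × 0.6 × 490 × 8.484 × 428 = 800.7 kN.
Base metal shear (8 mm plate): yield φR_n = 1.0×0.6×350×8×428 = 719.0 kN; rupture φR_n = 0.75×0.6×450×8×428 = 693.4 kN; take 693.4 kN (rupture).
Tension yield (gross): A_g = 66×8 = 528 mm². φR_n = 0.90 × 350 × 528 = 166.3 kN.
Governing: min(800.7, 693.4, 166.3) = 166.3 kN → gross-section yield.

166.3 kN (gross-section yield governs)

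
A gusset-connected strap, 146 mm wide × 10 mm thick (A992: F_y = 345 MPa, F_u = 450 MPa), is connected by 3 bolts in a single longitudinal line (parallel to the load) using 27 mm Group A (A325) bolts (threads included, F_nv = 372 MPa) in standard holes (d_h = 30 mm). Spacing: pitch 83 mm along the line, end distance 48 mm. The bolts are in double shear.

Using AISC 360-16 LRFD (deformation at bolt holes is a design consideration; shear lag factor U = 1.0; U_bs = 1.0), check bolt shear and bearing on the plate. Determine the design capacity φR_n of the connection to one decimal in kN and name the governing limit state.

Bolt shear: A_b = π(27)²/4 = 572.56 mm². φR_n = 0.75 × 372 × 572.56 × 3 × 2 = 958.5 kN.
Bearing (10 mm plate, F_u = 450 MPa): end bolts L_c = 48 − 30/2 = 33, R_n = min(1.2×33×10×450, 2.4×27×10×450) = 178.2 kN/bolt; interior L_c = 83 − 30 = 53, R_n = 286.2 kN/bolt. φR_n = 0.75 × (1×178.2 + 2×286.2) = 563.0 kN.
Governing: min(958.5, 563.0) = 563.0 kN → bearing.

563.0 kN (bearing governs)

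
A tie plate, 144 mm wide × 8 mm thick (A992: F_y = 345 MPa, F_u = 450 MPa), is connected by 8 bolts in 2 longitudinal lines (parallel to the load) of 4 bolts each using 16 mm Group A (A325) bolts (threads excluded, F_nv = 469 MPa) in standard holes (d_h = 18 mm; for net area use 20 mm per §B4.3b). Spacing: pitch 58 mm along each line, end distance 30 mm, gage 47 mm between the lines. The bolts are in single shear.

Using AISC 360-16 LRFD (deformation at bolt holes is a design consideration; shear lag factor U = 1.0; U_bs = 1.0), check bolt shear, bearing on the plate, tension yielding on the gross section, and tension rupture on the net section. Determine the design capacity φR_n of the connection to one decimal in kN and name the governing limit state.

Bolt shear: A_b = π(16)²/4 = 201.06 mm². φR_n = 0.75 × 469 × 201.06 × 8 × 1 = 565.8 kN.
Bearing (8 mm plate, F_u = 450 MPa): end bolts L_c = 30 − 18/2 = 21, R_n = min(1.2×21×8×450, 2.4×16×8×450) = 90.72 kN/bolt; interior L_c = 58 − 18 = 40, R_n = 138.24 kN/bolt. φR_n = 0.75 × (2×90.72 + 6×138.24) = 758.2 kN.
Tension yield (gross): A_g = 144×8 = 1152 mm². φR_n = 0.90 × 345 × 1152 = 357.7 kN.
Tension rupture (net): A_n = (144 − 2×20)×8 = 832 mm² (U = 1.0, A_e = A_n). φR_n = 0.75 × 450 × 832 = 280.8 kN.
Governing: min(565.8, 758.2, 357.7, 280.8) = 280.8 kN → net-section rupture.

280.8 kN (net-section rupture governs)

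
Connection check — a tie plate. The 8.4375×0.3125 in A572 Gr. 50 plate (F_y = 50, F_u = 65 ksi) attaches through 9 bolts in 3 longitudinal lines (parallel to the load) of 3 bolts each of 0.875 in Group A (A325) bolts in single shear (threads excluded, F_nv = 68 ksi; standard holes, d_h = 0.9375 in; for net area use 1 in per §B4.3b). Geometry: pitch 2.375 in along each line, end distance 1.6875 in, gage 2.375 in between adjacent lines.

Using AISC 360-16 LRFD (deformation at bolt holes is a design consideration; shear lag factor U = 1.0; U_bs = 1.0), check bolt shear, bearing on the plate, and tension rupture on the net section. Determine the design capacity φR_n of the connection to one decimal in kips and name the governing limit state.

Bolt shear: A_b = π(0.875)²/4 = 0.60132 in². φR_n = 0.75 × 68 × 0.60132 × 9 × 1 = 276.0 kips.
Bearing (0.3125 in plate, F_u = 65 ksi): end bolts L_c = 1.6875 − 0.9375/2 = 1.21875, R_n = min(1.2×1.21875×0.3125×65, 2.4×0.875×0.3125×65) = 29.707 kips/bolt; interior L_c = 2.375 − 0.9375 = 1.4375, R_n = 35.039 kips/bolt. φR_n = 0.75 × (3×29.707 + 6×35.039) = 224.5 kips.
Tension rupture (net): A_n = (8.4375 − 3×1)×0.3125 = 1.6992 in² (U = 1.0, A_e = A_n). φR_n = 0.75 × 65 × 1.6992 = 82.8 kips.
Governing: min(276.0, 224.5, 82.8) = 82.8 kips → net-section rupture.

82.8 kips (net-section rupture governs)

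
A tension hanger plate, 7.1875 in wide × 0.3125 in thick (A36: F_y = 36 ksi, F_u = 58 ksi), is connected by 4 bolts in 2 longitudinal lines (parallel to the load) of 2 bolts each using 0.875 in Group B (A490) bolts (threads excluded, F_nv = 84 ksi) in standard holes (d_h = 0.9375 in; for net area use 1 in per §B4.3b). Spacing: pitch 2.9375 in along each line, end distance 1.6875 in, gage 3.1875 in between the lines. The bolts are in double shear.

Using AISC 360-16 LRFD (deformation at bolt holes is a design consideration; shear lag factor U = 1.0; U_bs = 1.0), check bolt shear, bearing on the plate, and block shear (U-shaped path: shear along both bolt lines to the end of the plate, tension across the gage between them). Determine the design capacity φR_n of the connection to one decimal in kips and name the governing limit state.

Bolt shear: A_b = π(0.875)²/4 = 0.60132 in². φR_n = 0.75 × 84 × 0.60132 × 4 × 2 = 303.1 kips.
Bearing (0.3125 in plate, F_u = 58 ksi): end bolts L_c = 1.6875 − 0.9375/2 = 1.21875, R_n = min(1.2×1.21875×0.3125×58, 2.4×0.875×0.3125×58) = 26.508 kips/bolt; interior L_c = 2.9375 − 0.9375 = 2, R_n = 38.063 kips/bolt. φR_n = 0.75 × (2×26.508 + 2×38.063) = 96.9 kips.
Block shear: shear path 2×[1.6875+1×2.9375] = 2×4.625 in, A_gv = 2.8906, A_nv = 2×(4.625 − 1.5×1)×0.3125 = 1.9531 in²; tension across gage: (3.1875 − 1×1)×0.3125 = 0.68359 in². R_n = min(0.6×58×1.9531, 0.6×36×2.8906) + 1.0×58×0.68359 = min(67.968, 62.437) + 39.648 = 102.09 kips. φR_n = 0.75 × 102.09 = 76.6 kips.
Governing: min(303.1, 96.9, 76.6) = 76.6 kips → block shear.

76.6 kips (block shear governs)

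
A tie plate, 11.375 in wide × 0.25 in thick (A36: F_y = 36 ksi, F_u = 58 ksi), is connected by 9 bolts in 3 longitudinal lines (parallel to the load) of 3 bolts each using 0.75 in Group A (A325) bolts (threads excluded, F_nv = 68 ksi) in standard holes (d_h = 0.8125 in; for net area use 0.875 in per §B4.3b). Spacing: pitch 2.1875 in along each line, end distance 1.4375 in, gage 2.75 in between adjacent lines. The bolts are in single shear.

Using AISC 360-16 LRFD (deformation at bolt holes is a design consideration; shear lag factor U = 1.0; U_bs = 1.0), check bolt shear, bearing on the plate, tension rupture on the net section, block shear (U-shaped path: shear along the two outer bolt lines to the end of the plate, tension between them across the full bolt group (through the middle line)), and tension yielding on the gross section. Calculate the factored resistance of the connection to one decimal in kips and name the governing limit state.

87.9 kips (block shear governs)

Bolt shear: A_b = π(0.75)²/4 = 0.44179 in². φR_n = 0.75 × 68 × 0.44179 × 9 × 1 = 202.8 kips.
Bearing (0.25 in plate, F_u = 58 ksi): end bolts L_c = 1.4375 − 0.8125/2 = 1.03125, R_n = min(1.2×1.03125×0.25×58, 2.4×0.75×0.25×58) = 17.944 kips/bolt; interior L_c = 2.1875 − 0.8125 = 1.375, R_n = 23.925 kips/bolt. φR_n = 0.75 × (3×17.944 + 6×23.925) = 148.0 kips.
Tension rupture (net): A_n = (11.375 − 3×0.875)×0.25 = 2.1875 in² (U = 1.0, A_e = A_n). φR_n = 0.75 × 58 × 2.1875 = 95.2 kips.
Block shear: shear path 2×[1.4375+2×2.1875] = 2×5.8125 in, A_gv = 2.9063, A_nv = 2×(5.8125 − 2.5×0.875)×0.25 = 1.8125 in²; tension across gage: (5.5 − 2×0.875)×0.25 = 0.9375 in². R_n = min(0.6×58×1.8125, 0.6×36×2.9063) + 1.0×58×0.9375 = min(63.075, 62.776) + 54.375 = 117.15 kips. φR_n = 0.75 × 117.15 = 87.9 kips.
Tension yield (gross): A_g = 11.375×0.25 = 2.8438 in². φR_n = 0.90 × 36 × 2.8438 = 92.1 kips.
Governing: min(202.8, 148.0, 95.2, 87.9, 92.1) = 87.9 kips → block shear.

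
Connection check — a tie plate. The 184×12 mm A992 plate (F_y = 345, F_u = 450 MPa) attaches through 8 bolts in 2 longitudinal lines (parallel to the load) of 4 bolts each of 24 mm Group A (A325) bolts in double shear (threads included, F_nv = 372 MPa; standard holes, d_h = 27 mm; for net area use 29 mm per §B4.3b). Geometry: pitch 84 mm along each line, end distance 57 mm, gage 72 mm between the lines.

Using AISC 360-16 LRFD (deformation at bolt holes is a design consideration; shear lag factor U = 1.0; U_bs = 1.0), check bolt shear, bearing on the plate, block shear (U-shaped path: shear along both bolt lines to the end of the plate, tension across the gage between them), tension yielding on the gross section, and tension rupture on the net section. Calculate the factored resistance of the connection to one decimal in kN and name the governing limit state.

Bolt shear: A_b = π(24)²/4 = 452.39 mm². φR_n = 0.75 × 372 × 452.39 × 8 × 2 = 2019.5 kN.
Bearing (12 mm plate, F_u = 450 MPa): end bolts L_c = 57 − 27/2 = 43.5, R_n = min(1.2×43.5×12×450, 2.4×24×12×450) = 281.88 kN/bolt; interior L_c = 84 − 27 = 57, R_n = 311.04 kN/bolt. φR_n = 0.75 × (2×281.88 + 6×311.04) = 1822.5 kN.
Block shear: shear path 2×[57+3×84] = 2×309 mm, A_gv = 7416, A_nv = 2×(309 − 3.5×29)×12 = 4980 mm²; tension across gage: (72 − 1×29)×12 = 516 mm². R_n = min(0.6×450×4980, 0.6×345×7416) + 1.0×450×516 = min(1344.6, 1535.1) + 232.2 = 1576.8 kN. φR_n = 0.75 × 1576.8 = 1182.6 kN.
Tension yield (gross): A_g = 184×12 = 2208 mm². φR_n = 0.90 × 345 × 2208 = 685.6 kN.
Tension rupture (net): A_n = (184 − 2×29)×12 = 1512 mm² (U = 1.0, A_e = A_n). φR_n = 0.75 × 450 × 1512 = 510.3 kN.
Governing: min(2019.5, 1822.5, 1182.6, 685.6, 510.3) = 510.3 kN → net-section rupture.

510.3 kN (net-section rupture governs)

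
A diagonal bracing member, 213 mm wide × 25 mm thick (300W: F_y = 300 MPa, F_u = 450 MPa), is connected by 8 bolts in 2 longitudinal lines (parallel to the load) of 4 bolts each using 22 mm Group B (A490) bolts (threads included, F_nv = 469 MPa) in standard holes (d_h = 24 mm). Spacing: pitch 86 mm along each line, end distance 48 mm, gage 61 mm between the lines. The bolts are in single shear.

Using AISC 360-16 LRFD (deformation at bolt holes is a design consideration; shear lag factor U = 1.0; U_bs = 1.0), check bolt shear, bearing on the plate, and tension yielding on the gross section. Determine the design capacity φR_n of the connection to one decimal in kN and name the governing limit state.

1069.7 kN (bolt shear governs)

Bolt shear: A_b = π(22)²/4 = 380.13 mm². φR_n = 0.75 × 469 × 380.13 × 8 × 1 = 1069.7 kN.
Bearing (25 mm plate, F_u = 450 MPa): end bolts L_c = 48 − 24/2 = 36, R_n = min(1.2×36×25×450, 2.4×22×25×450) = 486 kN/bolt; interior L_c = 86 − 24 = 62, R_n = 594 kN/bolt. φR_n = 0.75 × (2×486 + 6×594) = 3402.0 kN.
Tension yield (gross): A_g = 213×25 = 5325 mm². φR_n = 0.90 × 300 × 5325 = 1437.8 kN.
Governing: min(1069.7, 3402.0, 1437.8) = 1069.7 kN → bolt shear.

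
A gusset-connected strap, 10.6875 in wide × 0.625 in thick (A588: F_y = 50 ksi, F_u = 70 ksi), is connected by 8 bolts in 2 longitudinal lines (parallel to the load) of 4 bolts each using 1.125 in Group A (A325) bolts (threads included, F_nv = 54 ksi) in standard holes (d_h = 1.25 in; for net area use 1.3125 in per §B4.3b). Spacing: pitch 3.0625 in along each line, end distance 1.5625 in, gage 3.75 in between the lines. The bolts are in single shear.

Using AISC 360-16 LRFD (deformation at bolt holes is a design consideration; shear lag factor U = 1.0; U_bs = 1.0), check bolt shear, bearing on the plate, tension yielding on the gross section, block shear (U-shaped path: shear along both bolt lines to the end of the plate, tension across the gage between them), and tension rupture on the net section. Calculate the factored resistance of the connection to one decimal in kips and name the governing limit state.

Bolt shear: A_b = π(1.125)²/4 = 0.99402 in². φR_n = 0.75 × 54 × 0.99402 × 8 × 1 = 322.1 kips.
Bearing (0.625 in plate, F_u = 70 ksi): end bolts L_c = 1.5625 − 1.25/2 = 0.9375, R_n = min(1.2×0.9375×0.625×70, 2.4×1.125×0.625×70) = 49.219 kips/bolt; interior L_c = 3.0625 − 1.25 = 1.8125, R_n = 95.156 kips/bolt. φR_n = 0.75 × (2×49.219 + 6×95.156) = 502.0 kips.
Tension yield (gross): A_g = 10.6875×0.625 = 6.6797 in². φR_n = 0.90 × 50 × 6.6797 = 300.6 kips.
Block shear: shear path 2×[1.5625+3×3.0625] = 2×10.75 in, A_gv = 13.438, A_nv = 2×(10.75 − 3.5×1.3125)×0.625 = 7.6953 in²; tension across gage: (3.75 − 1×1.3125)×0.625 = 1.5234 in². R_n = min(0.6×70×7.6953, 0.6×50×13.438) + 1.0×70×1.5234 = min(323.2, 403.14) + 106.64 = 429.84 kips. φR_n = 0.75 × 429.84 = 322.4 kips.
Tension rupture (net): A_n = (10.6875 − 2×1.3125)×0.625 = 5.0391 in² (U = 1.0, A_e = A_n). φR_n = 0.75 × 70 × 5.0391 = 264.6 kips.
Governing: min(322.1, 502.0, 300.6, 322.4, 264.6) = 264.6 kips → net-section rupture.

264.6 kips (net-section rupture governs)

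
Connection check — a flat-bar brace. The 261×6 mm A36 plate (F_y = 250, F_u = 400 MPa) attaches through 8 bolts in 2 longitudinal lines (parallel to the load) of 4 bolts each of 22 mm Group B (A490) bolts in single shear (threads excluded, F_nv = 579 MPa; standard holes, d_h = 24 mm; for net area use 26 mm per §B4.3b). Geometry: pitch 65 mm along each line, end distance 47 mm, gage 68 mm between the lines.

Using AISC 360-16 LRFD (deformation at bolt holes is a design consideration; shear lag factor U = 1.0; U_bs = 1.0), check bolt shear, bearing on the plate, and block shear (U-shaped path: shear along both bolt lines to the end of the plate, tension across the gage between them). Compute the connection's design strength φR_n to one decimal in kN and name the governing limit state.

401.8 kN (block shear governs)

Bolt shear: A_b = π(22)²/4 = 380.13 mm². φR_n = 0.75 × 579 × 380.13 × 8 × 1 = 1320.6 kN.
Bearing (6 mm plate, F_u = 400 MPa): end bolts L_c = 47 − 24/2 = 35, R_n = min(1.2×35×6×400, 2.4×22×6×400) = 100.8 kN/bolt; interior L_c = 65 − 24 = 41, R_n = 118.08 kN/bolt. φR_n = 0.75 × (2×100.8 + 6×118.08) = 682.6 kN.
Block shear: shear path 2×[47+3×65] = 2×242 mm, A_gv = 2904, A_nv = 2×(242 − 3.5×26)×6 = 1812 mm²; tension across gage: (68 − 1×26)×6 = 252 mm². R_n = min(0.6×400×1812, 0.6×250×2904) + 1.0×400×252 = min(434.88, 435.6) + 100.8 = 535.68 kN. φR_n = 0.75 × 535.68 = 401.8 kN.
Governing: min(1320.6, 682.6, 401.8) = 401.8 kN → block shear.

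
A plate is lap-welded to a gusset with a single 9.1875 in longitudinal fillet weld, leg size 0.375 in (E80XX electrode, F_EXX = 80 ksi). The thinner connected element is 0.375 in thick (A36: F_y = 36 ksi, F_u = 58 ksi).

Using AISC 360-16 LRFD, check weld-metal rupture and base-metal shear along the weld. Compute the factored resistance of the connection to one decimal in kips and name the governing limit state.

74.4 kips (base-metal shear governs)

Weld metal: throat = 0.707×0.375 = 0.26513 in, L = 9.1875 in. φR_n = 0.75 × 0.6 × 80 × 0.26513 × 9.1875 = 87.7 kips.
Base metal shear (0.375 in plate): yield φR_n = 1.0×0.6×36×0.375×9.1875 = 74.4 kips; rupture φR_n = 0.75×0.6×58×0.375×9.1875 = 89.9 kips; take 74.4 kips (yield).
Governing: min(87.7, 74.4) = 74.4 kips → base-metal shear.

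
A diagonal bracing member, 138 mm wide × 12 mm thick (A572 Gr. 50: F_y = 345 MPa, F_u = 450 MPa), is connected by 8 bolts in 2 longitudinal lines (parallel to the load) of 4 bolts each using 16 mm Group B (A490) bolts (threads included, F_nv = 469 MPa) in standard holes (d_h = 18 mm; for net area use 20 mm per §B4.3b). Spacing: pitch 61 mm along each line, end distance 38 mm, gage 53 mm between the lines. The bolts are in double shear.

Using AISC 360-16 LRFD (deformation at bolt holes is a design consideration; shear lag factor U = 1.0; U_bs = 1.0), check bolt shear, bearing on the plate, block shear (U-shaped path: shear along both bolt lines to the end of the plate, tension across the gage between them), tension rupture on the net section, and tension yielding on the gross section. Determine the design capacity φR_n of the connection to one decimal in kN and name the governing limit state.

396.9 kN (net-section rupture governs)

Bolt shear: A_b = π(16)²/4 = 201.06 mm². φR_n = 0.75 × 469 × 201.06 × 8 × 2 = 1131.6 kN.
Bearing (12 mm plate, F_u = 450 MPa): end bolts L_c = 38 − 18/2 = 29, R_n = min(1.2×29×12×450, 2.4×16×12×450) = 187.92 kN/bolt; interior L_c = 61 − 18 = 43, R_n = 207.36 kN/bolt. φR_n = 0.75 × (2×187.92 + 6×207.36) = 1215.0 kN.
Block shear: shear path 2×[38+3×61] = 2×221 mm, A_gv = 5304, A_nv = 2×(221 − 3.5×20)×12 = 3624 mm²; tension across gage: (53 − 1×20)×12 = 396 mm². R_n = min(0.6×450×3624, 0.6×345×5304) + 1.0×450×396 = min(978.48, 1097.9) + 178.2 = 1156.7 kN. φR_n = 0.75 × 1156.7 = 867.5 kN.
Tension rupture (net): A_n = (138 − 2×20)×12 = 1176 mm² (U = 1.0, A_e = A_n). φR_n = 0.75 × 450 × 1176 = 396.9 kN.
Tension yield (gross): A_g = 138×12 = 1656 mm². φR_n = 0.90 × 345 × 1656 = 514.2 kN.
Governing: min(1131.6, 1215.0, 867.5, 396.9, 514.2) = 396.9 kN → net-section rupture.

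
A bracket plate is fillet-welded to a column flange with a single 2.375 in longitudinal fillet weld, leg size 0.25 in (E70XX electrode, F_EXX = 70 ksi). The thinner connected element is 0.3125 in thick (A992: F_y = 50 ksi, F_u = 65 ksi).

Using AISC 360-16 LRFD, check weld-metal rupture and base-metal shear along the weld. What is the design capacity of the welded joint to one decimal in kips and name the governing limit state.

13.2 kips (weld metal governs)

Weld metal: throat = 0.707×0.25 = 0.17675 in, L = 2.375 in. φR_n = 0.75 × 0.6 × 70 × 0.17675 × 2.375 = 13.2 kips.
Base metal shear (0.3125 in plate): yield φR_n = 1.0×0.6×50×0.3125×2.375 = 22.3 kips; rupture φR_n = 0.75×0.6×65×0.3125×2.375 = 21.7 kips; take 21.7 kips (rupture).
Governing: min(13.2, 21.7) = 13.2 kips → weld metal.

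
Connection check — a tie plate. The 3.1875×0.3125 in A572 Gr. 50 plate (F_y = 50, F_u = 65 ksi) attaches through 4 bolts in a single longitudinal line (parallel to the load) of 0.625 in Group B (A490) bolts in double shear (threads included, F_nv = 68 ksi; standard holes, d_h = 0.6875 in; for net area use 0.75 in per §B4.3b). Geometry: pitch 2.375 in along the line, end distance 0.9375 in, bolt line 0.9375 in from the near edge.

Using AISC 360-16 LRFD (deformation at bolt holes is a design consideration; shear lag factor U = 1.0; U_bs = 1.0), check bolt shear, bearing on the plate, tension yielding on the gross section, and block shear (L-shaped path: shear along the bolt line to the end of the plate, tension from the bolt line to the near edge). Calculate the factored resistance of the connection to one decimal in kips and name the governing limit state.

44.8 kips (gross-section yield governs)

Bolt shear: A_b = π(0.625)²/4 = 0.3068 in². φR_n = 0.75 × 68 × 0.3068 × 4 × 2 = 125.2 kips.
Bearing (0.3125 in plate, F_u = 65 ksi): end bolts L_c = 0.9375 − 0.6875/2 = 0.59375, R_n = min(1.2×0.59375×0.3125×65, 2.4×0.625×0.3125×65) = 14.473 kips/bolt; interior L_c = 2.375 − 0.6875 = 1.6875, R_n = 30.469 kips/bolt. φR_n = 0.75 × (1×14.473 + 3×30.469) = 79.4 kips.
Tension yield (gross): A_g = 3.1875×0.3125 = 0.99609 in². φR_n = 0.90 × 50 × 0.99609 = 44.8 kips.
Block shear: shear path 1×[0.9375+3×2.375] = 1×8.0625 in, A_gv = 2.5195, A_nv = 1×(8.0625 − 3.5×0.75)×0.3125 = 1.6992 in²; tension to near edge: (0.9375 − 0.5×0.75)×0.3125 = 0.17578 in². R_n = min(0.6×65×1.6992, 0.6×50×2.5195) + 1.0×65×0.17578 = min(66.269, 75.585) + 11.426 = 77.695 kips. φR_n = 0.75 × 77.695 = 58.3 kips.
Governing: min(125.2, 79.4, 44.8, 58.3) = 44.8 kips → gross-section yield.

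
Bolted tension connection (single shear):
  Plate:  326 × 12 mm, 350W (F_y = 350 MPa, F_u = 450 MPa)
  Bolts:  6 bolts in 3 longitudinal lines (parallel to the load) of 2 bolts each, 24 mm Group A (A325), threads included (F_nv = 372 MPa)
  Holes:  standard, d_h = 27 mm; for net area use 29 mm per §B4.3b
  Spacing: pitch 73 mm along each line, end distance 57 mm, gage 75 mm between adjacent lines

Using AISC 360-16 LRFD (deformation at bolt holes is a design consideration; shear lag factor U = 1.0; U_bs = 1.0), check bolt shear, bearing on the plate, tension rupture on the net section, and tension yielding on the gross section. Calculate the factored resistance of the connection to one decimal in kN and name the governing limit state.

Bolt shear: A_b = π(24)²/4 = 452.39 mm². φR_n = 0.75 × 372 × 452.39 × 6 × 1 = 757.3 kN.
Bearing (12 mm plate, F_u = 450 MPa): end bolts L_c = 57 − 27/2 = 43.5, R_n = min(1.2×43.5×12×450, 2.4×24×12×450) = 281.88 kN/bolt; interior L_c = 73 − 27 = 46, R_n = 298.08 kN/bolt. φR_n = 0.75 × (3×281.88 + 3×298.08) = 1304.9 kN.
Tension rupture (net): A_n = (326 − 3×29)×12 = 2868 mm² (U = 1.0, A_e = A_n). φR_n = 0.75 × 450 × 2868 = 968.0 kN.
Tension yield (gross): A_g = 326×12 = 3912 mm². φR_n = 0.90 × 350 × 3912 = 1232.3 kN.
Governing: min(757.3, 1304.9, 968.0, 1232.3) = 757.3 kN → bolt shear.

757.3 kN (bolt shear governs)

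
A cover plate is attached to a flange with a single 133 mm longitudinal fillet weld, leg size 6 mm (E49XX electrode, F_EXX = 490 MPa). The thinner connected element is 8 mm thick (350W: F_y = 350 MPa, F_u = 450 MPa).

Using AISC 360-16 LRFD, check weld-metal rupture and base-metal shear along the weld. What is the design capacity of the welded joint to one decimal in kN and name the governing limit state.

Weld metal: throat = 0.707×6 = 4.242 mm, L = 133 mm. φR_n = 0.75 × 0.6 × 490 × 4.242 × 133 = 124.4 kN.
Base metal shear (8 mm plate): yield φR_n = 1.0×0.6×350×8×133 = 223.4 kN; rupture φR_n = 0.75×0.6×450×8×133 = 215.5 kN; take 215.5 kN (rupture).
Governing: min(124.4, 215.5) = 124.4 kN → weld metal.

124.4 kN (weld metal governs)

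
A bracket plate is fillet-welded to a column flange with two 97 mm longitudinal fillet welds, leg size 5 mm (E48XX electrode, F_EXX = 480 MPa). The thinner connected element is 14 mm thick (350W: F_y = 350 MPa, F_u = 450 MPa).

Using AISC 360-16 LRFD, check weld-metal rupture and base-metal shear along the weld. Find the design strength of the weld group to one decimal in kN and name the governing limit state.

148.1 kN (weld metal governs)

Weld metal: throat = 0.707×5 = 3.535 mm, L = 2×97 = 194 mm. φR_n = 0.75 × 0.6 × 480 × 3.535 × 194 = 148.1 kN.
Base metal shear (14 mm plate): yield φR_n = 1.0×0.6×350×14×194 = 570.4 kN; rupture φR_n = 0.75×0.6×450×14×194 = 550.0 kN; take 550.0 kN (rupture).
Governing: min(148.1, 550.0) = 148.1 kN → weld metal.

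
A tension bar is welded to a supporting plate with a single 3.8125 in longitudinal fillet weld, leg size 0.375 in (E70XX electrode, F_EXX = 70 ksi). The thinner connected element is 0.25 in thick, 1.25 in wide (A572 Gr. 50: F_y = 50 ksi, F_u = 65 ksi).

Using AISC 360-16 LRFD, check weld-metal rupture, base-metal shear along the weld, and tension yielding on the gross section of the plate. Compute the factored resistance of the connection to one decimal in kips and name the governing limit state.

Weld metal: throat = 0.707×0.375 = 0.26513 in, L = 3.8125 in. φR_n = 0.75 × 0.6 × 70 × 0.26513 × 3.8125 = 31.8 kips.
Base metal shear (0.25 in plate): yield φR_n = 1.0×0.6×50×0.25×3.8125 = 28.6 kips; rupture φR_n = 0.75×0.6×65×0.25×3.8125 = 27.9 kips; take 27.9 kips (rupture).
Tension yield (gross): A_g = 1.25×0.25 = 0.3125 in². φR_n = 0.90 × 50 × 0.3125 = 14.1 kips.
Governing: min(31.8, 27.9, 14.1) = 14.1 kips → gross-section yield.

14.1 kips (gross-section yield governs)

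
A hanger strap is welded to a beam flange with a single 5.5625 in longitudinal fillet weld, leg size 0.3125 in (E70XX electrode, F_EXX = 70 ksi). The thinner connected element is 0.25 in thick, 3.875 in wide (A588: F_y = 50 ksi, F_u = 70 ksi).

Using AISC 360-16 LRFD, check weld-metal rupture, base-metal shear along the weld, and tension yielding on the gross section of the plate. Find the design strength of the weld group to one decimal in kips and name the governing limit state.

Weld metal: throat = 0.707×0.3125 = 0.22094 in, L = 5.5625 in. φR_n = 0.75 × 0.6 × 70 × 0.22094 × 5.5625 = 38.7 kips.
Base metal shear (0.25 in plate): yield φR_n = 1.0×0.6×50×0.25×5.5625 = 41.7 kips; rupture φR_n = 0.75×0.6×70×0.25×5.5625 = 43.8 kips; take 41.7 kips (yield).
Tension yield (gross): A_g = 3.875×0.25 = 0.96875 in². φR_n = 0.90 × 50 × 0.96875 = 43.6 kips.
Governing: min(38.7, 41.7, 43.6) = 38.7 kips → weld metal.

38.7 kips (weld metal governs)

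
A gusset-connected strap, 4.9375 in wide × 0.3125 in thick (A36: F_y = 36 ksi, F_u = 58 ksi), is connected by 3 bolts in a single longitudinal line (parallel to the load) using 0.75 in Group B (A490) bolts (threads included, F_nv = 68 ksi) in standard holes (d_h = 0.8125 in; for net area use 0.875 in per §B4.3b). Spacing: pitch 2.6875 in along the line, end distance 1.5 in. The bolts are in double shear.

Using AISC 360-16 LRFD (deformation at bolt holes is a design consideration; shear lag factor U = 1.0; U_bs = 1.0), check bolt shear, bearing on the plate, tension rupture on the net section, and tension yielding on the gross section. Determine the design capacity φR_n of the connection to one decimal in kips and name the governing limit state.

Bolt shear: A_b = π(0.75)²/4 = 0.44179 in². φR_n = 0.75 × 68 × 0.44179 × 3 × 2 = 135.2 kips.
Bearing (0.3125 in plate, F_u = 58 ksi): end bolts L_c = 1.5 − 0.8125/2 = 1.09375, R_n = min(1.2×1.09375×0.3125×58, 2.4×0.75×0.3125×58) = 23.789 kips/bolt; interior L_c = 2.6875 − 0.8125 = 1.875, R_n = 32.625 kips/bolt. φR_n = 0.75 × (1×23.789 + 2×32.625) = 66.8 kips.
Tension rupture (net): A_n = (4.9375 − 1×0.875)×0.3125 = 1.2695 in² (U = 1.0, A_e = A_n). φR_n = 0.75 × 58 × 1.2695 = 55.2 kips.
Tension yield (gross): A_g = 4.9375×0.3125 = 1.543 in². φR_n = 0.90 × 36 × 1.543 = 50.0 kips.
Governing: min(135.2, 66.8, 55.2, 50.0) = 50.0 kips → gross-section yield.

50.0 kips (gross-section yield governs)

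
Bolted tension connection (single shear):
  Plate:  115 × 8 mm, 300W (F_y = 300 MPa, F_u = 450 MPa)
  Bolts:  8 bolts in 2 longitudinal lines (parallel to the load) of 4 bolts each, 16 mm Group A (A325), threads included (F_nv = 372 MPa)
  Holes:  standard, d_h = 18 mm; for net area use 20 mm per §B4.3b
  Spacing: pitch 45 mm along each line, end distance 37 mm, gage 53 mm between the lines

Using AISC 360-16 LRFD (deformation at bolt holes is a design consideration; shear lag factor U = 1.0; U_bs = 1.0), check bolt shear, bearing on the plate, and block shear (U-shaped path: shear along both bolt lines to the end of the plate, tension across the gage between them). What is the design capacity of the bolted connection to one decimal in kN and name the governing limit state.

419.6 kN (block shear governs)

Bolt shear: A_b = π(16)²/4 = 201.06 mm². φR_n = 0.75 × 372 × 201.06 × 8 × 1 = 448.8 kN.
Bearing (8 mm plate, F_u = 450 MPa): end bolts L_c = 37 − 18/2 = 28, R_n = min(1.2×28×8×450, 2.4×16×8×450) = 120.96 kN/bolt; interior L_c = 45 − 18 = 27, R_n = 116.64 kN/bolt. φR_n = 0.75 × (2×120.96 + 6×116.64) = 706.3 kN.
Block shear: shear path 2×[37+3×45] = 2×172 mm, A_gv = 2752, A_nv = 2×(172 − 3.5×20)×8 = 1632 mm²; tension across gage: (53 − 1×20)×8 = 264 mm². R_n = min(0.6×450×1632, 0.6×300×2752) + 1.0×450×264 = min(440.64, 495.36) + 118.8 = 559.44 kN. φR_n = 0.75 × 559.44 = 419.6 kN.
Governing: min(448.8, 706.3, 419.6) = 419.6 kN → block shear.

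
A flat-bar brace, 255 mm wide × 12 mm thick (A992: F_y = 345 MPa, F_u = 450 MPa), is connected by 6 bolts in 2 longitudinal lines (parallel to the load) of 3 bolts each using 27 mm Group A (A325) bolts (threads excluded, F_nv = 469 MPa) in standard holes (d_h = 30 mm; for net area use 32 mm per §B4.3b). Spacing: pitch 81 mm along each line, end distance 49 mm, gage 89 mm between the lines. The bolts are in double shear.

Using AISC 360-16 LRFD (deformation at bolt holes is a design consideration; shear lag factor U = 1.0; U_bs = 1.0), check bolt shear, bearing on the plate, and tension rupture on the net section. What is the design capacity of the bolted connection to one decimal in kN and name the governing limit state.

Bolt shear: A_b = π(27)²/4 = 572.56 mm². φR_n = 0.75 × 469 × 572.56 × 6 × 2 = 2416.8 kN.
Bearing (12 mm plate, F_u = 450 MPa): end bolts L_c = 49 − 30/2 = 34, R_n = min(1.2×34×12×450, 2.4×27×12×450) = 220.32 kN/bolt; interior L_c = 81 − 30 = 51, R_n = 330.48 kN/bolt. φR_n = 0.75 × (2×220.32 + 4×330.48) = 1321.9 kN.
Tension rupture (net): A_n = (255 − 2×32)×12 = 2292 mm² (U = 1.0, A_e = A_n). φR_n = 0.75 × 450 × 2292 = 773.6 kN.
Governing: min(2416.8, 1321.9, 773.6) = 773.6 kN → net-section rupture.

773.6 kN (net-section rupture governs)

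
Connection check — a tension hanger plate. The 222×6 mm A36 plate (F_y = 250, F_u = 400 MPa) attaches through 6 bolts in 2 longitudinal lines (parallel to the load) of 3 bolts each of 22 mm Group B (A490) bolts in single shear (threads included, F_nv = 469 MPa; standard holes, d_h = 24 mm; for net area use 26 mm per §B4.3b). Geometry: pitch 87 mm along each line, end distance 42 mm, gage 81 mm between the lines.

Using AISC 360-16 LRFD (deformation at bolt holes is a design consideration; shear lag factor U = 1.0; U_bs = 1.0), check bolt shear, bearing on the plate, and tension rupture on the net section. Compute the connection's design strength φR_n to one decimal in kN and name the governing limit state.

306.0 kN (net-section rupture governs)

Bolt shear: A_b = π(22)²/4 = 380.13 mm². φR_n = 0.75 × 469 × 380.13 × 6 × 1 = 802.3 kN.
Bearing (6 mm plate, F_u = 400 MPa): end bolts L_c = 42 − 24/2 = 30, R_n = min(1.2×30×6×400, 2.4×22×6×400) = 86.4 kN/bolt; interior L_c = 87 − 24 = 63, R_n = 126.72 kN/bolt. φR_n = 0.75 × (2×86.4 + 4×126.72) = 509.8 kN.
Tension rupture (net): A_n = (222 − 2×26)×6 = 1020 mm² (U = 1.0, A_e = A_n). φR_n = 0.75 × 400 × 1020 = 306.0 kN.
Governing: min(802.3, 509.8, 306.0) = 306.0 kN → net-section rupture.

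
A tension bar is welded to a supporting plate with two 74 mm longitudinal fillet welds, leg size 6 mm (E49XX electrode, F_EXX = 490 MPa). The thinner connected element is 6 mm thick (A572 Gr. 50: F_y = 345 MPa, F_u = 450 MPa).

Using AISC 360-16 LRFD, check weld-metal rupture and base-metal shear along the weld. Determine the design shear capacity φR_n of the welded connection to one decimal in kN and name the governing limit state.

Weld metal: throat = 0.707×6 = 4.242 mm, L = 2×74 = 148 mm. φR_n = 0.75 × 0.6 × 490 × 4.242 × 148 = 138.4 kN.
Base metal shear (6 mm plate): yield φR_n = 1.0×0.6×345×6×148 = 183.8 kN; rupture φR_n = 0.75×0.6×450×6×148 = 179.8 kN; take 179.8 kN (rupture).
Governing: min(138.4, 179.8) = 138.4 kN → weld metal.

138.4 kN (weld metal governs)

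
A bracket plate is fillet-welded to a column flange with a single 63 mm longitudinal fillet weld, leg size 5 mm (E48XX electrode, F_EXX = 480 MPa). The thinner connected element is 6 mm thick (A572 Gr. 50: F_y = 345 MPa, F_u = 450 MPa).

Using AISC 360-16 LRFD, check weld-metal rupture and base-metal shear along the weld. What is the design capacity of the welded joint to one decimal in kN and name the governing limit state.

48.1 kN (weld metal governs)

Weld metal: throat = 0.707×5 = 3.535 mm, L = 63 mm. φR_n = 0.75 × 0.6 × 480 × 3.535 × 63 = 48.1 kN.
Base metal shear (6 mm plate): yield φR_n = 1.0×0.6×345×6×63 = 78.2 kN; rupture φR_n = 0.75×0.6×450×6×63 = 76.5 kN; take 76.5 kN (rupture).
Governing: min(48.1, 76.5) = 48.1 kN → weld metal.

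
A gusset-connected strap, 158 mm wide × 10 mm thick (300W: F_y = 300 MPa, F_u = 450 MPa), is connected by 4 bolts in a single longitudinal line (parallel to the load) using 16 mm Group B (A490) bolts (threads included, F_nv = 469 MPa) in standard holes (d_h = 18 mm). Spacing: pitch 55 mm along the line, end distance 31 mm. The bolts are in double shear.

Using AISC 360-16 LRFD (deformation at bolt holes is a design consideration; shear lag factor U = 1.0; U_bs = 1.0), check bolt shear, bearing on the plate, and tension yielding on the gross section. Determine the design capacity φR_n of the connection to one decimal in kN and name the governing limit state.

Bolt shear: A_b = π(16)²/4 = 201.06 mm². φR_n = 0.75 × 469 × 201.06 × 4 × 2 = 565.8 kN.
Bearing (10 mm plate, F_u = 450 MPa): end bolts L_c = 31 − 18/2 = 22, R_n = min(1.2×22×10×450, 2.4×16×10×450) = 118.8 kN/bolt; interior L_c = 55 − 18 = 37, R_n = 172.8 kN/bolt. φR_n = 0.75 × (1×118.8 + 3×172.8) = 477.9 kN.
Tension yield (gross): A_g = 158×10 = 1580 mm². φR_n = 0.90 × 300 × 1580 = 426.6 kN.
Governing: min(565.8, 477.9, 426.6) = 426.6 kN → gross-section yield.

426.6 kN (gross-section yield governs)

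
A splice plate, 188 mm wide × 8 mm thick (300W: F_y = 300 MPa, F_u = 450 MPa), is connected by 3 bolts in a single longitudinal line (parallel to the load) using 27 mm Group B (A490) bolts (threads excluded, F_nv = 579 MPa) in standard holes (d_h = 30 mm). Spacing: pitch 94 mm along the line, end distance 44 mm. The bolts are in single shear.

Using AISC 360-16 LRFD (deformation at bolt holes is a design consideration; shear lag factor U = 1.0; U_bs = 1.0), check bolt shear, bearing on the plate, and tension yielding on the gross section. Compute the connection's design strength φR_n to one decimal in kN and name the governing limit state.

406.1 kN (gross-section yield governs)

Bolt shear: A_b = π(27)²/4 = 572.56 mm². φR_n = 0.75 × 579 × 572.56 × 3 × 1 = 745.9 kN.
Bearing (8 mm plate, F_u = 450 MPa): end bolts L_c = 44 − 30/2 = 29, R_n = min(1.2×29×8×450, 2.4×27×8×450) = 125.28 kN/bolt; interior L_c = 94 − 30 = 64, R_n = 233.28 kN/bolt. φR_n = 0.75 × (1×125.28 + 2×233.28) = 443.9 kN.
Tension yield (gross): A_g = 188×8 = 1504 mm². φR_n = 0.90 × 300 × 1504 = 406.1 kN.
Governing: min(745.9, 443.9, 406.1) = 406.1 kN → gross-section yield.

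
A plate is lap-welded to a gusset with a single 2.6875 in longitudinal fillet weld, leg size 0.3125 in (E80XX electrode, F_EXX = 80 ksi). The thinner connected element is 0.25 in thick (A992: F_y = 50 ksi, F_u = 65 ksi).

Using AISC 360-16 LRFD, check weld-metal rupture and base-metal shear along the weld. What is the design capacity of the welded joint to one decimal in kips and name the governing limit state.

Weld metal: throat = 0.707×0.3125 = 0.22094 in, L = 2.6875 in. φR_n = 0.75 × 0.6 × 80 × 0.22094 × 2.6875 = 21.4 kips.
Base metal shear (0.25 in plate): yield φR_n = 1.0×0.6×50×0.25×2.6875 = 20.2 kips; rupture φR_n = 0.75×0.6×65×0.25×2.6875 = 19.7 kips; take 19.7 kips (rupture).
Governing: min(21.4, 19.7) = 19.7 kips → base-metal shear.

19.7 kips (base-metal shear governs)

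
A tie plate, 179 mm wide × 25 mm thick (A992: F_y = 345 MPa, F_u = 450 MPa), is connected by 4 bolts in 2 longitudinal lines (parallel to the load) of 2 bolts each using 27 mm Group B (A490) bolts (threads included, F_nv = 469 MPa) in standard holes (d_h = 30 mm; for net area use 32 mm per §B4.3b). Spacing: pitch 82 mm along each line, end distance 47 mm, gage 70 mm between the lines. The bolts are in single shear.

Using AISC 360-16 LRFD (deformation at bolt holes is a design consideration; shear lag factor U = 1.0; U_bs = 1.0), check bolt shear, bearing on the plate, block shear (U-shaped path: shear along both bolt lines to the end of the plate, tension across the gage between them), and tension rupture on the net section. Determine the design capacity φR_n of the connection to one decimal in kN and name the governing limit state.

805.6 kN (bolt shear governs)

Bolt shear: A_b = π(27)²/4 = 572.56 mm². φR_n = 0.75 × 469 × 572.56 × 4 × 1 = 805.6 kN.
Bearing (25 mm plate, F_u = 450 MPa): end bolts L_c = 47 − 30/2 = 32, R_n = min(1.2×32×25×450, 2.4×27×25×450) = 432 kN/bolt; interior L_c = 82 − 30 = 52, R_n = 702 kN/bolt. φR_n = 0.75 × (2×432 + 2×702) = 1701.0 kN.
Block shear: shear path 2×[47+1×82] = 2×129 mm, A_gv = 6450, A_nv = 2×(129 − 1.5×32)×25 = 4050 mm²; tension across gage: (70 − 1×32)×25 = 950 mm². R_n = min(0.6×450×4050, 0.6×345×6450) + 1.0×450×950 = min(1093.5, 1335.2) + 427.5 = 1521 kN. φR_n = 0.75 × 1521 = 1140.8 kN.
Tension rupture (net): A_n = (179 − 2×32)×25 = 2875 mm² (U = 1.0, A_e = A_n). φR_n = 0.75 × 450 × 2875 = 970.3 kN.
Governing: min(805.6, 1701.0, 1140.8, 970.3) = 805.6 kN → bolt shear.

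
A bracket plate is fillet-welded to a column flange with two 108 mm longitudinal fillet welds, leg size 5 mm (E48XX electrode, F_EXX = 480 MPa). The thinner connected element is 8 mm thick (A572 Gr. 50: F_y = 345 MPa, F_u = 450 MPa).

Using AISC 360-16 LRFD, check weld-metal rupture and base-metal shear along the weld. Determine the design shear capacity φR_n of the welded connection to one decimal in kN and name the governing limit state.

Weld metal: throat = 0.707×5 = 3.535 mm, L = 2×108 = 216 mm. φR_n = 0.75 × 0.6 × 480 × 3.535 × 216 = 164.9 kN.
Base metal shear (8 mm plate): yield φR_n = 1.0×0.6×345×8×216 = 357.7 kN; rupture φR_n = 0.75×0.6×450×8×216 = 349.9 kN; take 349.9 kN (rupture).
Governing: min(164.9, 349.9) = 164.9 kN → weld metal.

164.9 kN (weld metal governs)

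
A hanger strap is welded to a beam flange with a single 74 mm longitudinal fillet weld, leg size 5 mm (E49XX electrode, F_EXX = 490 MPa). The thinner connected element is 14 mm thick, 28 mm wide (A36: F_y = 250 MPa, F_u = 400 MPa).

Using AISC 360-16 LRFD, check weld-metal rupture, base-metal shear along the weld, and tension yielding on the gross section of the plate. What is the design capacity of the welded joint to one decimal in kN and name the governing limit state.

Weld metal: throat = 0.707×5 = 3.535 mm, L = 74 mm. φR_n = 0.75 × 0.6 × 490 × 3.535 × 74 = 57.7 kN.
Base metal shear (14 mm plate): yield φR_n = 1.0×0.6×250×14×74 = 155.4 kN; rupture φR_n = 0.75×0.6×400×14×74 = 186.5 kN; take 155.4 kN (yield).
Tension yield (gross): A_g = 28×14 = 392 mm². φR_n = 0.90 × 250 × 392 = 88.2 kN.
Governing: min(57.7, 155.4, 88.2) = 57.7 kN → weld metal.

57.7 kN (weld metal governs)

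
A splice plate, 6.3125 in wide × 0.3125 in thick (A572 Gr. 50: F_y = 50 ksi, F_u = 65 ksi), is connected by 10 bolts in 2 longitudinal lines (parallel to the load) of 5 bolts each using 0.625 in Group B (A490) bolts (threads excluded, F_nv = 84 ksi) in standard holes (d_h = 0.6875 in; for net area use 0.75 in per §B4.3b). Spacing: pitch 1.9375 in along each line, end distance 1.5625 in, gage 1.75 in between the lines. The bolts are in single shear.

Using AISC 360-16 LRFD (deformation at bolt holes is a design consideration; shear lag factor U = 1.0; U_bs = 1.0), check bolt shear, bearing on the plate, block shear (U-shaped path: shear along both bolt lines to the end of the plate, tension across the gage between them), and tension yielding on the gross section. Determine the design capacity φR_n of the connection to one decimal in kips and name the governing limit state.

88.8 kips (gross-section yield governs)

Bolt shear: A_b = π(0.625)²/4 = 0.3068 in². φR_n = 0.75 × 84 × 0.3068 × 10 × 1 = 193.3 kips.
Bearing (0.3125 in plate, F_u = 65 ksi): end bolts L_c = 1.5625 − 0.6875/2 = 1.21875, R_n = min(1.2×1.21875×0.3125×65, 2.4×0.625×0.3125×65) = 29.707 kips/bolt; interior L_c = 1.9375 − 0.6875 = 1.25, R_n = 30.469 kips/bolt. φR_n = 0.75 × (2×29.707 + 8×30.469) = 227.4 kips.
Block shear: shear path 2×[1.5625+4×1.9375] = 2×9.3125 in, A_gv = 5.8203, A_nv = 2×(9.3125 − 4.5×0.75)×0.3125 = 3.7109 in²; tension across gage: (1.75 − 1×0.75)×0.3125 = 0.3125 in². R_n = min(0.6×65×3.7109, 0.6×50×5.8203) + 1.0×65×0.3125 = min(144.73, 174.61) + 20.313 = 165.04 kips. φR_n = 0.75 × 165.04 = 123.8 kips.
Tension yield (gross): A_g = 6.3125×0.3125 = 1.9727 in². φR_n = 0.90 × 50 × 1.9727 = 88.8 kips.
Governing: min(193.3, 227.4, 123.8, 88.8) = 88.8 kips → gross-section yield.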